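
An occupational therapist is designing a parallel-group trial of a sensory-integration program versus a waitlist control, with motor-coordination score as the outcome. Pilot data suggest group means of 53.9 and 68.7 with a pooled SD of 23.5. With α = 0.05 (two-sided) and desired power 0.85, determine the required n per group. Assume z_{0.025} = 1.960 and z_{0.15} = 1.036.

n = 46 per group

Cohen's d = |M₁ − M₂| / SD_pooled = |53.9 − 68.7| / 23.5 = 14.8 / 23.5 = 0.630.
For two independent groups with equal n: n = 2·((z_{α/2} + z_β) / d)².
z_{α/2} + z_β = 1.960 + 1.036 = 2.996.
n = 2 × (2.996 / 0.630)² = 2 × 4.756² = 2 × 22.62 = 45.2.
Round up to the next whole participant.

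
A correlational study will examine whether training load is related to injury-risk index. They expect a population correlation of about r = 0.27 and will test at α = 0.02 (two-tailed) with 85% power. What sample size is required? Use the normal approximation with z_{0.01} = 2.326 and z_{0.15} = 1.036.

Fisher's z: C = ½·ln((1+r)/(1−r)) = ½·ln(1.7397) = 0.2769.
n = ((z_{α/2} + z_β)/C)² + 3.
(2.326 + 1.036) / 0.2769 = 3.362 / 0.2769 = 12.142.
n = 12.142² + 3 = 147.42 + 3 = 150.4.
Round up.

n = 151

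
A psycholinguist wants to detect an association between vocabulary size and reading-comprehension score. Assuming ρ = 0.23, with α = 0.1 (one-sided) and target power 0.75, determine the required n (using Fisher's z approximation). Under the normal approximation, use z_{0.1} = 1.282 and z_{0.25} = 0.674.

Fisher's z: C = ½·ln((1+r)/(1−r)) = ½·ln(1.5974) = 0.2342.
n = ((z_{α} + z_β)/C)² + 3.
(1.282 + 0.674) / 0.2342 = 1.956 / 0.2342 = 8.352.
n = 8.352² + 3 = 69.75 + 3 = 72.8.
Round up.

n = 73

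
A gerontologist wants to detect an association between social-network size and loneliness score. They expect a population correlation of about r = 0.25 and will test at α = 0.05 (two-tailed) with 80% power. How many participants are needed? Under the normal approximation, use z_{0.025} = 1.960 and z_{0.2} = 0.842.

n = 124

Fisher's z: C = ½·ln((1+r)/(1−r)) = ½·ln(1.6667) = 0.2554.
n = ((z_{α/2} + z_β)/C)² + 3.
(1.960 + 0.842) / 0.2554 = 2.802 / 0.2554 = 10.971.
n = 10.971² + 3 = 120.36 + 3 = 123.4.
Round up.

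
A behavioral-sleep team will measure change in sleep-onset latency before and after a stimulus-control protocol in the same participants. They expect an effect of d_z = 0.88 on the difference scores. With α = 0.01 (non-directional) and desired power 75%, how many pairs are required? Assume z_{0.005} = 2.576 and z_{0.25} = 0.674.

For a paired (one-sample on differences) test: n = ((z_{α/2} + z_β) / d)².
z_{α/2} + z_β = 2.576 + 0.674 = 3.250.
n = (3.250 / 0.88)² = 3.693² = 13.64.
Round up.

n = 14 pairs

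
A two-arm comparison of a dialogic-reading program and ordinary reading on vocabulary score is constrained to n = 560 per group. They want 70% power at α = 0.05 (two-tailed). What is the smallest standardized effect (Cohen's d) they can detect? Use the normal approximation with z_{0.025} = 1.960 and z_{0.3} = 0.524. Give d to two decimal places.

d_min ≈ 0.15

For two independent groups of n = 560 each: d_min = (z_{α/2} + z_β)·√(2/n).
z-sum = 1.960 + 0.524 = 2.484.
d_min = 2.484 × √(2/560) = 2.484 × 0.0598 = 0.148.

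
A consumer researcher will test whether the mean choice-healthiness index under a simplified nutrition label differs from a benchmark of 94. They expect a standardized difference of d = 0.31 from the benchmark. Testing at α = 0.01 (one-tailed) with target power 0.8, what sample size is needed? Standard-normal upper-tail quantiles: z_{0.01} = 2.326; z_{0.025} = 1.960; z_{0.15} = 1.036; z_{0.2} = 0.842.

n = 105

For a one-sample test: n = ((z_{α} + z_β) / d)².
z_{α} + z_β = 2.326 + 0.842 = 3.168.
n = (3.168 / 0.31)² = 10.219² = 104.44.
Round up.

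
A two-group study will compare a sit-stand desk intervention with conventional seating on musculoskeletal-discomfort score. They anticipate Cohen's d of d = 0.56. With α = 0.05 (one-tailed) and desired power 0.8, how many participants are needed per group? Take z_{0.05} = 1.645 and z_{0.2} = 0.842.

For two independent groups with equal n: n = 2·((z_{α} + z_β) / d)².
z_{α} + z_β = 1.645 + 0.842 = 2.487.
n = 2 × (2.487 / 0.56)² = 2 × 4.441² = 2 × 19.72 = 39.4.
Round up to the next whole participant.

n = 40 per group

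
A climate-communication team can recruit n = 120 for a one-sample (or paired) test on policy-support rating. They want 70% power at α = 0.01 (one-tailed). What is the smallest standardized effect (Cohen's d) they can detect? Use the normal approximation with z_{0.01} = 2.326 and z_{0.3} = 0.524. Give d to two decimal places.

d_min ≈ 0.26

For a single sample (or paired design) of n = 120: d_min = (z_{α} + z_β)/√n.
z-sum = 2.326 + 0.524 = 2.850.
d_min = 2.850 / √120 = 2.850 / 10.954 = 0.260.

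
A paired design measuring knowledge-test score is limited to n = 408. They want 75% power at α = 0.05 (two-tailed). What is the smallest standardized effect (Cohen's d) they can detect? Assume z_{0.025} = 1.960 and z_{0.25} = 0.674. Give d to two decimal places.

For a single sample (or paired design) of n = 408: d_min = (z_{α/2} + z_β)/√n.
z-sum = 1.960 + 0.674 = 2.634.
d_min = 2.634 / √408 = 2.634 / 20.199 = 0.130.

d_min ≈ 0.13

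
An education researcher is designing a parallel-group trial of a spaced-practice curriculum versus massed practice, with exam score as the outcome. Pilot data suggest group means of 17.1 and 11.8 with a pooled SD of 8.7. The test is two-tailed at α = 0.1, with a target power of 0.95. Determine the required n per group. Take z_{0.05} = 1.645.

n = 59 per group

Cohen's d = |M₁ − M₂| / SD_pooled = |17.1 − 11.8| / 8.7 = 5.3 / 8.7 = 0.609.
For two independent groups with equal n: n = 2·((z_{α/2} + z_β) / d)².
z_{α/2} + z_β = 1.645 + 1.645 = 3.290.
n = 2 × (3.290 / 0.609)² = 2 × 5.402² = 2 × 29.18 = 58.4.
Round up to the next whole participant.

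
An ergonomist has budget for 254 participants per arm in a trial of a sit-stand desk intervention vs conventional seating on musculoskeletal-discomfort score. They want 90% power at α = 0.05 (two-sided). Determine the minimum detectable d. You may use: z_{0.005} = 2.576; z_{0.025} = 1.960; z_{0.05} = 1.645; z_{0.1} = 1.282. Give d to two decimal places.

d_min ≈ 0.29

For two independent groups of n = 254 each: d_min = (z_{α/2} + z_β)·√(2/n).
z-sum = 1.960 + 1.282 = 3.242.
d_min = 3.242 × √(2/254) = 3.242 × 0.0887 = 0.288.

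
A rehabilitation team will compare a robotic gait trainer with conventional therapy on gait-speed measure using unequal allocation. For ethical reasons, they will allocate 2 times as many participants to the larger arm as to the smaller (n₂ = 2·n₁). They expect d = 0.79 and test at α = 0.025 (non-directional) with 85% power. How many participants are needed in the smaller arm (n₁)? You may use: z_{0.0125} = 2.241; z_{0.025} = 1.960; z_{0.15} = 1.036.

With allocation ratio k = n₂/n₁ = 2, Var(x̄₁−x̄₂) = σ²(1/n₁ + 1/(k·n₁)) = σ²·(k+1)/(k·n₁).
So n₁ = (1 + 1/k)·((z_{α/2} + z_β)/d)² = 1.500 × (3.277/0.79)².
n₁ = 1.500 × 17.21 = 25.8.
Round up: n₁ = 26, giving n₂ = 2 × 26 = 52.

n₁ = 26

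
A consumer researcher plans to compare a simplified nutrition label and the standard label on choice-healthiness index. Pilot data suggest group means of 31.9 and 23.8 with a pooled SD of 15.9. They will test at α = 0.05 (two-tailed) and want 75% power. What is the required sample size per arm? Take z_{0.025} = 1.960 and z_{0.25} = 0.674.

Cohen's d = |M₁ − M₂| / SD_pooled = |31.9 − 23.8| / 15.9 = 8.1 / 15.9 = 0.509.
For two independent groups with equal n: n = 2·((z_{α/2} + z_β) / d)².
z_{α/2} + z_β = 1.960 + 0.674 = 2.634.
n = 2 × (2.634 / 0.509)² = 2 × 5.175² = 2 × 26.78 = 53.6.
Round up to the next whole participant.

n = 54 per group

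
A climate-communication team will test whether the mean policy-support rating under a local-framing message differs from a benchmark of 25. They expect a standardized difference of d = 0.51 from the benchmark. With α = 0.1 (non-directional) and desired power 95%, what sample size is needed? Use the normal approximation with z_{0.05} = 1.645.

For a one-sample test: n = ((z_{α/2} + z_β) / d)².
z_{α/2} + z_β = 1.645 + 1.645 = 3.290.
n = (3.290 / 0.51)² = 6.451² = 41.62.
Round up.

n = 42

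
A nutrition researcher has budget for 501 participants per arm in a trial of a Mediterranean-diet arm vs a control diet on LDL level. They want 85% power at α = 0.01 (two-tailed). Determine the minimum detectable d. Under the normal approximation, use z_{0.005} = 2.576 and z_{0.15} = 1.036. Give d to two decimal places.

d_min ≈ 0.23

For two independent groups of n = 501 each: d_min = (z_{α/2} + z_β)·√(2/n).
z-sum = 2.576 + 1.036 = 3.612.
d_min = 3.612 × √(2/501) = 3.612 × 0.0632 = 0.228.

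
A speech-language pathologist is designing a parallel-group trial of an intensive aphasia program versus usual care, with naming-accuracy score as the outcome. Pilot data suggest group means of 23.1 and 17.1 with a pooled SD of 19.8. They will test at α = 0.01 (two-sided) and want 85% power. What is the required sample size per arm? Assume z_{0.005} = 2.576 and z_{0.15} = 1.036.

Cohen's d = |M₁ − M₂| / SD_pooled = |23.1 − 17.1| / 19.8 = 6.0 / 19.8 = 0.303.
For two independent groups with equal n: n = 2·((z_{α/2} + z_β) / d)².
z_{α/2} + z_β = 2.576 + 1.036 = 3.612.
n = 2 × (3.612 / 0.303)² = 2 × 11.921² = 2 × 142.11 = 284.2.
Round up to the next whole participant.

n = 285 per group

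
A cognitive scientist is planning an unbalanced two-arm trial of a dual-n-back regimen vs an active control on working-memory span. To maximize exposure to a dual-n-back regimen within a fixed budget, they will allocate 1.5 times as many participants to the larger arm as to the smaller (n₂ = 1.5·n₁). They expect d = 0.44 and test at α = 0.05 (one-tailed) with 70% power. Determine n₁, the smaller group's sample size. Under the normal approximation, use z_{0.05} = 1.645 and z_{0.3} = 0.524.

With allocation ratio k = n₂/n₁ = 1.5, Var(x̄₁−x̄₂) = σ²(1/n₁ + 1/(k·n₁)) = σ²·(k+1)/(k·n₁).
So n₁ = (1 + 1/k)·((z_{α} + z_β)/d)² = 1.667 × (2.169/0.44)².
n₁ = 1.667 × 24.30 = 40.5.
Round up: n₁ = 41, giving n₂ = ⌈1.5 × 41⌉ = ⌈61.5⌉ = 62.

n₁ = 41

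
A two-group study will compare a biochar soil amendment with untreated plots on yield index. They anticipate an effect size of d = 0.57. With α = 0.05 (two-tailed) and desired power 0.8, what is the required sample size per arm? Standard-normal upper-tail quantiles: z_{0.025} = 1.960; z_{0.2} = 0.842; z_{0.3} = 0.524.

For two independent groups with equal n: n = 2·((z_{α/2} + z_β) / d)².
z_{α/2} + z_β = 1.960 + 0.842 = 2.802.
n = 2 × (2.802 / 0.57)² = 2 × 4.916² = 2 × 24.16 = 48.3.
Round up to the next whole participant.

n = 49 per group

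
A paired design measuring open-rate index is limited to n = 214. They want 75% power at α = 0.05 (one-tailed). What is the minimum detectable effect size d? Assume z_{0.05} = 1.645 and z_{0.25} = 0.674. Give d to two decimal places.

d_min ≈ 0.16

For a single sample (or paired design) of n = 214: d_min = (z_{α} + z_β)/√n.
z-sum = 1.645 + 0.674 = 2.319.
d_min = 2.319 / √214 = 2.319 / 14.629 = 0.159.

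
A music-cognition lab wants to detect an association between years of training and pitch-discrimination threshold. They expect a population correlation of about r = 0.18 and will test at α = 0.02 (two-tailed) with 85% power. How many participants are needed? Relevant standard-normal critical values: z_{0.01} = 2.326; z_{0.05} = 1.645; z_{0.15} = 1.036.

Fisher's z: C = ½·ln((1+r)/(1−r)) = ½·ln(1.4390) = 0.1820.
n = ((z_{α/2} + z_β)/C)² + 3.
(2.326 + 1.036) / 0.1820 = 3.362 / 0.1820 = 18.473.
n = 18.473² + 3 = 341.23 + 3 = 344.2.
Round up.

n = 345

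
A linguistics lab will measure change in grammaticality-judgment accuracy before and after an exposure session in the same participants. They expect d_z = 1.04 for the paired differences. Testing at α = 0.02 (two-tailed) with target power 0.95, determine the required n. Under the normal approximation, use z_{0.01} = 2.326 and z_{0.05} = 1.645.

n = 15 pairs

For a paired (one-sample on differences) test: n = ((z_{α/2} + z_β) / d)².
z_{α/2} + z_β = 2.326 + 1.645 = 3.971.
n = (3.971 / 1.04)² = 3.818² = 14.58.
Round up.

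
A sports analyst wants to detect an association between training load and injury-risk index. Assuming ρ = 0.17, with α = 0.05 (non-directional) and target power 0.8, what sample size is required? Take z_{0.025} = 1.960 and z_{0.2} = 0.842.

n = 270

Fisher's z: C = ½·ln((1+r)/(1−r)) = ½·ln(1.4096) = 0.1717.
n = ((z_{α/2} + z_β)/C)² + 3.
(1.960 + 0.842) / 0.1717 = 2.802 / 0.1717 = 16.319.
n = 16.319² + 3 = 266.32 + 3 = 269.3.
Round up.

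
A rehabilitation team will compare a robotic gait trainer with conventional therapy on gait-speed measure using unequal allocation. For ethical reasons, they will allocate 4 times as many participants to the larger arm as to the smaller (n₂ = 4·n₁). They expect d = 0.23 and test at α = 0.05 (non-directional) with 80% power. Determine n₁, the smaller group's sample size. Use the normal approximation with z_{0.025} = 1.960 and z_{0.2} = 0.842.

n₁ = 186

With allocation ratio k = n₂/n₁ = 4, Var(x̄₁−x̄₂) = σ²(1/n₁ + 1/(k·n₁)) = σ²·(k+1)/(k·n₁).
So n₁ = (1 + 1/k)·((z_{α/2} + z_β)/d)² = 1.250 × (2.802/0.23)².
n₁ = 1.250 × 148.42 = 185.5.
Round up: n₁ = 186, giving n₂ = 4 × 186 = 744.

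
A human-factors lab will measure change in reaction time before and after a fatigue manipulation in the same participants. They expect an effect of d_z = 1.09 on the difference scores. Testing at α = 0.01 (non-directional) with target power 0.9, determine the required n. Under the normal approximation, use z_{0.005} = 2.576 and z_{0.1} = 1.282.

n = 13 pairs

For a paired (one-sample on differences) test: n = ((z_{α/2} + z_β) / d)².
z_{α/2} + z_β = 2.576 + 1.282 = 3.858.
n = (3.858 / 1.09)² = 3.539² = 12.53.
Round up.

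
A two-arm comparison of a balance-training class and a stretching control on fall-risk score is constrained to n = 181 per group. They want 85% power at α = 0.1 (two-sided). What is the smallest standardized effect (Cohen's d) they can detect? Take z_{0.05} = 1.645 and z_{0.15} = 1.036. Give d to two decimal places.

For two independent groups of n = 181 each: d_min = (z_{α/2} + z_β)·√(2/n).
z-sum = 1.645 + 1.036 = 2.681.
d_min = 2.681 × √(2/181) = 2.681 × 0.1051 = 0.282.

d_min ≈ 0.28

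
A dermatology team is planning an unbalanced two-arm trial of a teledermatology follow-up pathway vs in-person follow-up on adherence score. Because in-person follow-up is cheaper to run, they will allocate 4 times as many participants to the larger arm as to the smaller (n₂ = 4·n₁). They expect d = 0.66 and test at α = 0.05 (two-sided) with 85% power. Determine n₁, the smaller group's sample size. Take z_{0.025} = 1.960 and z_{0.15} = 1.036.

n₁ = 26

With allocation ratio k = n₂/n₁ = 4, Var(x̄₁−x̄₂) = σ²(1/n₁ + 1/(k·n₁)) = σ²·(k+1)/(k·n₁).
So n₁ = (1 + 1/k)·((z_{α/2} + z_β)/d)² = 1.250 × (2.996/0.66)².
n₁ = 1.250 × 20.61 = 25.8.
Round up: n₁ = 26, giving n₂ = 4 × 26 = 104.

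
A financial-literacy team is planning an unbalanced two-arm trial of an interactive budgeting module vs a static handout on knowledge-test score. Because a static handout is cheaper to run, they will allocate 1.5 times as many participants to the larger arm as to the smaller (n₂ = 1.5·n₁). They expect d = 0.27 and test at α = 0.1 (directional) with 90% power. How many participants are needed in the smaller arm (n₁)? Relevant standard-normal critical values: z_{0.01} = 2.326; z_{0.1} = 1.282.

n₁ = 151

With allocation ratio k = n₂/n₁ = 1.5, Var(x̄₁−x̄₂) = σ²(1/n₁ + 1/(k·n₁)) = σ²·(k+1)/(k·n₁).
So n₁ = (1 + 1/k)·((z_{α} + z_β)/d)² = 1.667 × (2.564/0.27)².
n₁ = 1.667 × 90.18 = 150.3.
Round up: n₁ = 151, giving n₂ = ⌈1.5 × 151⌉ = ⌈226.5⌉ = 227.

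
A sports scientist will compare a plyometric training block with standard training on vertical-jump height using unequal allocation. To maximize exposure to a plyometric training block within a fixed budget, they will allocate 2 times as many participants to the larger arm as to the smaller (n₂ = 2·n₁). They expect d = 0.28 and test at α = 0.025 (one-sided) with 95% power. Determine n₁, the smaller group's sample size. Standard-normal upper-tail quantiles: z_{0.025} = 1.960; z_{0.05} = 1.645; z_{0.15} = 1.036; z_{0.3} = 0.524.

With allocation ratio k = n₂/n₁ = 2, Var(x̄₁−x̄₂) = σ²(1/n₁ + 1/(k·n₁)) = σ²·(k+1)/(k·n₁).
So n₁ = (1 + 1/k)·((z_{α} + z_β)/d)² = 1.500 × (3.605/0.28)².
n₁ = 1.500 × 165.77 = 248.6.
Round up: n₁ = 249, giving n₂ = 2 × 249 = 498.

n₁ = 249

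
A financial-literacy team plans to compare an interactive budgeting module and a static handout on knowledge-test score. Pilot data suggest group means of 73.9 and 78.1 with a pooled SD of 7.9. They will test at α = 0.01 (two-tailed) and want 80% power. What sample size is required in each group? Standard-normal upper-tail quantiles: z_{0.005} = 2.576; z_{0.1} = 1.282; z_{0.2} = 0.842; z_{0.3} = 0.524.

Cohen's d = |M₁ − M₂| / SD_pooled = |73.9 − 78.1| / 7.9 = 4.2 / 7.9 = 0.532.
For two independent groups with equal n: n = 2·((z_{α/2} + z_β) / d)².
z_{α/2} + z_β = 2.576 + 0.842 = 3.418.
n = 2 × (3.418 / 0.532)² = 2 × 6.425² = 2 × 41.28 = 82.6.
Round up to the next whole participant.

n = 83 per group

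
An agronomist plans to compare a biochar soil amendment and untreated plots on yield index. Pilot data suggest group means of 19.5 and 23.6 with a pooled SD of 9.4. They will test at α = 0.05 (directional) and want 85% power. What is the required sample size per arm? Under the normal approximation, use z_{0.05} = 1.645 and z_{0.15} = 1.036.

n = 76 per group

Cohen's d = |M₁ − M₂| / SD_pooled = |19.5 − 23.6| / 9.4 = 4.1 / 9.4 = 0.436.
For two independent groups with equal n: n = 2·((z_{α} + z_β) / d)².
z_{α} + z_β = 1.645 + 1.036 = 2.681.
n = 2 × (2.681 / 0.436)² = 2 × 6.149² = 2 × 37.81 = 75.6.
Round up to the next whole participant.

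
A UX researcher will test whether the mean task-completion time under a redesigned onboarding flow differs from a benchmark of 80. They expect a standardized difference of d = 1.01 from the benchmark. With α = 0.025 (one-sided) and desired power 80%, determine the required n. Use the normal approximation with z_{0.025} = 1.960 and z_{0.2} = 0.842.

n = 8

For a one-sample test: n = ((z_{α} + z_β) / d)².
z_{α} + z_β = 1.960 + 0.842 = 2.802.
n = (2.802 / 1.01)² = 2.774² = 7.70.
Round up.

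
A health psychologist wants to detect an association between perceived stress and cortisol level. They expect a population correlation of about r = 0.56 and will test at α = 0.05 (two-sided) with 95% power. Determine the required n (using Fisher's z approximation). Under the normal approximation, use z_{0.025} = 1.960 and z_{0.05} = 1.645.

n = 36

Fisher's z: C = ½·ln((1+r)/(1−r)) = ½·ln(3.5455) = 0.6328.
n = ((z_{α/2} + z_β)/C)² + 3.
(1.960 + 1.645) / 0.6328 = 3.605 / 0.6328 = 5.697.
n = 5.697² + 3 = 32.45 + 3 = 35.5.
Round up.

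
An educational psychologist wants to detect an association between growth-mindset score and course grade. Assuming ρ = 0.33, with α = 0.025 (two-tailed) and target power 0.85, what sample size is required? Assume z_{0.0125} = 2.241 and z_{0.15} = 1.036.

n = 95

Fisher's z: C = ½·ln((1+r)/(1−r)) = ½·ln(1.9851) = 0.3428.
n = ((z_{α/2} + z_β)/C)² + 3.
(2.241 + 1.036) / 0.3428 = 3.277 / 0.3428 = 9.560.
n = 9.560² + 3 = 91.38 + 3 = 94.4.
Round up.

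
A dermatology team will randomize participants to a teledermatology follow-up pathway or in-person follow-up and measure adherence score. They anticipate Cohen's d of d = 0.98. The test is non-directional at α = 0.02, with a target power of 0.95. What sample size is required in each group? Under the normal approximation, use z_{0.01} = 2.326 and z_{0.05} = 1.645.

For two independent groups with equal n: n = 2·((z_{α/2} + z_β) / d)².
z_{α/2} + z_β = 2.326 + 1.645 = 3.971.
n = 2 × (3.971 / 0.98)² = 2 × 4.052² = 2 × 16.42 = 32.8.
Round up to the next whole participant.

n = 33 per group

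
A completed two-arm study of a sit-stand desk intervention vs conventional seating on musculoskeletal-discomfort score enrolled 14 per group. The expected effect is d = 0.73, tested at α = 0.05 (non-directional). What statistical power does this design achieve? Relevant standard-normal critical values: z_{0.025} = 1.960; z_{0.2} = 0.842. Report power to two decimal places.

For two equal groups, power = Φ(d·√(n/2) − z_{α/2}).
d·√(n/2) = 0.73 × √(14/2) = 0.73 × 2.646 = 1.931.
z_β = 1.931 − 1.960 = -0.029.
Power = Φ(-0.029) = 0.489.

power ≈ 0.49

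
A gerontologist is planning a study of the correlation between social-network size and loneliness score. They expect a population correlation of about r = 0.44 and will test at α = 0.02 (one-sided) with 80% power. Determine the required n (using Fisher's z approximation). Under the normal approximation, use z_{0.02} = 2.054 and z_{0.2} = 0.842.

Fisher's z: C = ½·ln((1+r)/(1−r)) = ½·ln(2.5714) = 0.4722.
n = ((z_{α} + z_β)/C)² + 3.
(2.054 + 0.842) / 0.4722 = 2.896 / 0.4722 = 6.133.
n = 6.133² + 3 = 37.61 + 3 = 40.6.
Round up.

n = 41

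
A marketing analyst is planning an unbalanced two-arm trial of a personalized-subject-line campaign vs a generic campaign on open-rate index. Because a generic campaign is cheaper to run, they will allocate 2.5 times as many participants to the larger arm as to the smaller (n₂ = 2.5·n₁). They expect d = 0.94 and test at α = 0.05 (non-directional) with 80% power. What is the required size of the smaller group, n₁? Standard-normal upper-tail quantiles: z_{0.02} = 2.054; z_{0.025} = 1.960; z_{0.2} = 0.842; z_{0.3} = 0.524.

n₁ = 13

With allocation ratio k = n₂/n₁ = 2.5, Var(x̄₁−x̄₂) = σ²(1/n₁ + 1/(k·n₁)) = σ²·(k+1)/(k·n₁).
So n₁ = (1 + 1/k)·((z_{α/2} + z_β)/d)² = 1.400 × (2.802/0.94)².
n₁ = 1.400 × 8.89 = 12.4.
Round up: n₁ = 13, giving n₂ = ⌈2.5 × 13⌉ = ⌈32.5⌉ = 33.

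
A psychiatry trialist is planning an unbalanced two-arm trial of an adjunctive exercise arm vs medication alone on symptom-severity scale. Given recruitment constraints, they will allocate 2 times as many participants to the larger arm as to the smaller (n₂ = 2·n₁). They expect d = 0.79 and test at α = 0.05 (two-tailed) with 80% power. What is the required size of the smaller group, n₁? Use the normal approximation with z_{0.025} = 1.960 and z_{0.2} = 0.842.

n₁ = 19

With allocation ratio k = n₂/n₁ = 2, Var(x̄₁−x̄₂) = σ²(1/n₁ + 1/(k·n₁)) = σ²·(k+1)/(k·n₁).
So n₁ = (1 + 1/k)·((z_{α/2} + z_β)/d)² = 1.500 × (2.802/0.79)².
n₁ = 1.500 × 12.58 = 18.9.
Round up: n₁ = 19, giving n₂ = 2 × 19 = 38.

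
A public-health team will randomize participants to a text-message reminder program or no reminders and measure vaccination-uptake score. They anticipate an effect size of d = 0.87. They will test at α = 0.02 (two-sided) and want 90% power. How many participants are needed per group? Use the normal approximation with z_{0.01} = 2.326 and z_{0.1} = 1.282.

n = 35 per group

For two independent groups with equal n: n = 2·((z_{α/2} + z_β) / d)².
z_{α/2} + z_β = 2.326 + 1.282 = 3.608.
n = 2 × (3.608 / 0.87)² = 2 × 4.147² = 2 × 17.20 = 34.4.
Round up to the next whole participant.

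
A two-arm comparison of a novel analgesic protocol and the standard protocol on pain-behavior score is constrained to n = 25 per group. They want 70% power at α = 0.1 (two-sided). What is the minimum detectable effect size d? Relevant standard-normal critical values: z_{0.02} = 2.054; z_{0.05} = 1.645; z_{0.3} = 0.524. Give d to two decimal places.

For two independent groups of n = 25 each: d_min = (z_{α/2} + z_β)·√(2/n).
z-sum = 1.645 + 0.524 = 2.169.
d_min = 2.169 × √(2/25) = 2.169 × 0.2828 = 0.613.

d_min ≈ 0.61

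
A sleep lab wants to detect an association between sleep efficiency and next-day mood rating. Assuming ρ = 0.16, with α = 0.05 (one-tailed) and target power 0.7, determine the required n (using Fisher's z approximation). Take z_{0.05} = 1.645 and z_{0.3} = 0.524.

n = 184

Fisher's z: C = ½·ln((1+r)/(1−r)) = ½·ln(1.3810) = 0.1614.
n = ((z_{α} + z_β)/C)² + 3.
(1.645 + 0.524) / 0.1614 = 2.169 / 0.1614 = 13.439.
n = 13.439² + 3 = 180.60 + 3 = 183.6.
Round up.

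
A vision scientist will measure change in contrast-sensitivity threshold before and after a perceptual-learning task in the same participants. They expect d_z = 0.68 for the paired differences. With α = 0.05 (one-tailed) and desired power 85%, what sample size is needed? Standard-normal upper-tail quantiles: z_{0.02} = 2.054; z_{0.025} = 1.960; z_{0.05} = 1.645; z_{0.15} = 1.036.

n = 16 pairs

For a paired (one-sample on differences) test: n = ((z_{α} + z_β) / d)².
z_{α} + z_β = 1.645 + 1.036 = 2.681.
n = (2.681 / 0.68)² = 3.943² = 15.54.
Round up.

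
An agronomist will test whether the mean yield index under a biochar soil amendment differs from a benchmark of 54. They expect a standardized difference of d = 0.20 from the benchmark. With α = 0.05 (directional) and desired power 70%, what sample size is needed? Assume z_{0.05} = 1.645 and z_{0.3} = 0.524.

n = 118

For a one-sample test: n = ((z_{α} + z_β) / d)².
z_{α} + z_β = 1.645 + 0.524 = 2.169.
n = (2.169 / 0.20)² = 10.845² = 117.61.
Round up.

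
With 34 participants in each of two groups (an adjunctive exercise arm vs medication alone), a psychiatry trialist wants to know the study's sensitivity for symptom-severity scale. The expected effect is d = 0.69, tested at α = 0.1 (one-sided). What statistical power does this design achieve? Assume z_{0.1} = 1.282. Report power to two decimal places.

power ≈ 0.94

For two equal groups, power = Φ(d·√(n/2) − z_{α}).
d·√(n/2) = 0.69 × √(34/2) = 0.69 × 4.123 = 2.845.
z_β = 2.845 − 1.282 = 1.563.
Power = Φ(1.563) = 0.941.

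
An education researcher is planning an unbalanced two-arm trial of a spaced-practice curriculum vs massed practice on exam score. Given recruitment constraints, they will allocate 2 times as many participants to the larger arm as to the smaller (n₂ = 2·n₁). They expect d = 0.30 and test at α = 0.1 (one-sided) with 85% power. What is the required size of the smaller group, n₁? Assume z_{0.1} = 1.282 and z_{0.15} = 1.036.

With allocation ratio k = n₂/n₁ = 2, Var(x̄₁−x̄₂) = σ²(1/n₁ + 1/(k·n₁)) = σ²·(k+1)/(k·n₁).
So n₁ = (1 + 1/k)·((z_{α} + z_β)/d)² = 1.500 × (2.318/0.30)².
n₁ = 1.500 × 59.70 = 89.6.
Round up: n₁ = 90, giving n₂ = 2 × 90 = 180.

n₁ = 90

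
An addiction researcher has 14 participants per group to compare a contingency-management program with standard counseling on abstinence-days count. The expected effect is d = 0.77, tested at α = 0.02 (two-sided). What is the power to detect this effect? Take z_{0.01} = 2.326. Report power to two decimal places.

For two equal groups, power = Φ(d·√(n/2) − z_{α/2}).
d·√(n/2) = 0.77 × √(14/2) = 0.77 × 2.646 = 2.037.
z_β = 2.037 − 2.326 = -0.289.
Power = Φ(-0.289) = 0.386.

power ≈ 0.39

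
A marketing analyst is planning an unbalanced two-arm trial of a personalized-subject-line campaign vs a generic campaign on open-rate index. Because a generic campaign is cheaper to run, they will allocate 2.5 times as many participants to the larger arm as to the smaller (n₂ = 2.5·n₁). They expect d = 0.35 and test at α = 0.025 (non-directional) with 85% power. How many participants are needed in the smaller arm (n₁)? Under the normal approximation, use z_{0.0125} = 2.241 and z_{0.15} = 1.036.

n₁ = 123

With allocation ratio k = n₂/n₁ = 2.5, Var(x̄₁−x̄₂) = σ²(1/n₁ + 1/(k·n₁)) = σ²·(k+1)/(k·n₁).
So n₁ = (1 + 1/k)·((z_{α/2} + z_β)/d)² = 1.400 × (3.277/0.35)².
n₁ = 1.400 × 87.66 = 122.7.
Round up: n₁ = 123, giving n₂ = ⌈2.5 × 123⌉ = ⌈307.5⌉ = 308.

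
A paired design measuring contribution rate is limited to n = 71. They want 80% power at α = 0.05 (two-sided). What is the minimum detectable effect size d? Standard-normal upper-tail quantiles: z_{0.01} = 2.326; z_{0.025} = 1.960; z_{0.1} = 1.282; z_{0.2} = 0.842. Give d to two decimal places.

For a single sample (or paired design) of n = 71: d_min = (z_{α/2} + z_β)/√n.
z-sum = 1.960 + 0.842 = 2.802.
d_min = 2.802 / √71 = 2.802 / 8.426 = 0.333.

d_min ≈ 0.33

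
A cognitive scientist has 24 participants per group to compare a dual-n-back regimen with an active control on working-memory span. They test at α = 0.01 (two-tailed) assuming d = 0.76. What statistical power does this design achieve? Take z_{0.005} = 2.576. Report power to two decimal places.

For two equal groups, power = Φ(d·√(n/2) − z_{α/2}).
d·√(n/2) = 0.76 × √(24/2) = 0.76 × 3.464 = 2.633.
z_β = 2.633 − 2.576 = 0.057.
Power = Φ(0.057) = 0.523.

power ≈ 0.52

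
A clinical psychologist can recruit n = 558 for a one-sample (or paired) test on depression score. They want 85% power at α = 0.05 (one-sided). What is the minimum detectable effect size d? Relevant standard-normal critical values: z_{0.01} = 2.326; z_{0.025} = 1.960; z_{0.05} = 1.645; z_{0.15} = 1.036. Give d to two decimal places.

d_min ≈ 0.11

For a single sample (or paired design) of n = 558: d_min = (z_{α} + z_β)/√n.
z-sum = 1.645 + 1.036 = 2.681.
d_min = 2.681 / √558 = 2.681 / 23.622 = 0.113.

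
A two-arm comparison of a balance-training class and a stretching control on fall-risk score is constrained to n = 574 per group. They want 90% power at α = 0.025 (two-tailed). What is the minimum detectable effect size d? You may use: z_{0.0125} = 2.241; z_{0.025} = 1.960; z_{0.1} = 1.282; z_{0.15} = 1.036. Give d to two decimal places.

For two independent groups of n = 574 each: d_min = (z_{α/2} + z_β)·√(2/n).
z-sum = 2.241 + 1.282 = 3.523.
d_min = 3.523 × √(2/574) = 3.523 × 0.0590 = 0.208.

d_min ≈ 0.21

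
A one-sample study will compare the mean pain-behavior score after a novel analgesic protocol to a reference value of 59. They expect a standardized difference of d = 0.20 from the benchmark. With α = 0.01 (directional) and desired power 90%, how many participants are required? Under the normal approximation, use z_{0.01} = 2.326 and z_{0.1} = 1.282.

n = 326

For a one-sample test: n = ((z_{α} + z_β) / d)².
z_{α} + z_β = 2.326 + 1.282 = 3.608.
n = (3.608 / 0.20)² = 18.040² = 325.44.
Round up.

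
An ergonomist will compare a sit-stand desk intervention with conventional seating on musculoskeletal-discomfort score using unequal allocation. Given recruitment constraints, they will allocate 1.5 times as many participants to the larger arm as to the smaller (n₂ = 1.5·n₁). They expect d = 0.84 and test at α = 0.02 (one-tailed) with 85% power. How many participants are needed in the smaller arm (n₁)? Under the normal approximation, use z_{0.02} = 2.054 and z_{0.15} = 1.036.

With allocation ratio k = n₂/n₁ = 1.5, Var(x̄₁−x̄₂) = σ²(1/n₁ + 1/(k·n₁)) = σ²·(k+1)/(k·n₁).
So n₁ = (1 + 1/k)·((z_{α} + z_β)/d)² = 1.667 × (3.090/0.84)².
n₁ = 1.667 × 13.53 = 22.6.
Round up: n₁ = 23, giving n₂ = ⌈1.5 × 23⌉ = ⌈34.5⌉ = 35.

n₁ = 23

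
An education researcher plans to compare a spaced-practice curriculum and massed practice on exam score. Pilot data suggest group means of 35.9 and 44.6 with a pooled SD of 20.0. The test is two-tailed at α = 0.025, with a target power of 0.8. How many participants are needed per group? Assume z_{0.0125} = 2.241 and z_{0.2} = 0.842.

n = 101 per group

Cohen's d = |M₁ − M₂| / SD_pooled = |35.9 − 44.6| / 20.0 = 8.7 / 20.0 = 0.435.
For two independent groups with equal n: n = 2·((z_{α/2} + z_β) / d)².
z_{α/2} + z_β = 2.241 + 0.842 = 3.083.
n = 2 × (3.083 / 0.435)² = 2 × 7.087² = 2 × 50.23 = 100.5.
Round up to the next whole participant.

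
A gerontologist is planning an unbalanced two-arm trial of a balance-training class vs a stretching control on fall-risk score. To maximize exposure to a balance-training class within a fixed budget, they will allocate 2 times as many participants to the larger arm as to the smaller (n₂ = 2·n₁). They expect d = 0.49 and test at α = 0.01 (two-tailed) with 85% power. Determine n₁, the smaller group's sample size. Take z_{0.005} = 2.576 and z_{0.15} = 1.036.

n₁ = 82

With allocation ratio k = n₂/n₁ = 2, Var(x̄₁−x̄₂) = σ²(1/n₁ + 1/(k·n₁)) = σ²·(k+1)/(k·n₁).
So n₁ = (1 + 1/k)·((z_{α/2} + z_β)/d)² = 1.500 × (3.612/0.49)².
n₁ = 1.500 × 54.34 = 81.5.
Round up: n₁ = 82, giving n₂ = 2 × 82 = 164.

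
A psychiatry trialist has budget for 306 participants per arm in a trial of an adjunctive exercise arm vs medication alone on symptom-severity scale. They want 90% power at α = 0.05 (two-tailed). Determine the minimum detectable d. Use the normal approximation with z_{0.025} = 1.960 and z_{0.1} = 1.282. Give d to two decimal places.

For two independent groups of n = 306 each: d_min = (z_{α/2} + z_β)·√(2/n).
z-sum = 1.960 + 1.282 = 3.242.
d_min = 3.242 × √(2/306) = 3.242 × 0.0808 = 0.262.

d_min ≈ 0.26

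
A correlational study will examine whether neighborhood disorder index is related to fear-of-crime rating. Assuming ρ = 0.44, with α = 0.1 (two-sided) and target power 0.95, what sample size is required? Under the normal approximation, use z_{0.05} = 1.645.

Fisher's z: C = ½·ln((1+r)/(1−r)) = ½·ln(2.5714) = 0.4722.
n = ((z_{α/2} + z_β)/C)² + 3.
(1.645 + 1.645) / 0.4722 = 3.290 / 0.4722 = 6.967.
n = 6.967² + 3 = 48.54 + 3 = 51.5.
Round up.

n = 52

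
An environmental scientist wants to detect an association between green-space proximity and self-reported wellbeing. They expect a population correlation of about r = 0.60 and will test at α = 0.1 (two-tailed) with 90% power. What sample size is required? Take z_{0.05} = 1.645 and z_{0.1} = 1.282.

n = 21

Fisher's z: C = ½·ln((1+r)/(1−r)) = ½·ln(4.0000) = 0.6931.
n = ((z_{α/2} + z_β)/C)² + 3.
(1.645 + 1.282) / 0.6931 = 2.927 / 0.6931 = 4.223.
n = 4.223² + 3 = 17.83 + 3 = 20.8.
Round up.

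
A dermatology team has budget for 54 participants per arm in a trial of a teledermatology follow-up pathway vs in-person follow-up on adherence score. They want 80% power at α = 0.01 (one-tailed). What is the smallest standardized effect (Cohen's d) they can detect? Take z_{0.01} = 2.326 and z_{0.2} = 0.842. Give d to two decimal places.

For two independent groups of n = 54 each: d_min = (z_{α} + z_β)·√(2/n).
z-sum = 2.326 + 0.842 = 3.168.
d_min = 3.168 × √(2/54) = 3.168 × 0.1925 = 0.610.

d_min ≈ 0.61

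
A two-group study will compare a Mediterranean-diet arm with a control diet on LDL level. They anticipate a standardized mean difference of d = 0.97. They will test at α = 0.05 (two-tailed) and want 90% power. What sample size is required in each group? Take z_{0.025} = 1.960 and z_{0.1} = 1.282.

For two independent groups with equal n: n = 2·((z_{α/2} + z_β) / d)².
z_{α/2} + z_β = 1.960 + 1.282 = 3.242.
n = 2 × (3.242 / 0.97)² = 2 × 3.342² = 2 × 11.17 = 22.3.
Round up to the next whole participant.

n = 23 per group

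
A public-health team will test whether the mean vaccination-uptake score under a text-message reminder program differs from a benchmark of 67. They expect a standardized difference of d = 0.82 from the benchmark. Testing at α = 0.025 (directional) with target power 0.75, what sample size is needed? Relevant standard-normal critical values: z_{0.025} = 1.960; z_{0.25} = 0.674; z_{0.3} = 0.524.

For a one-sample test: n = ((z_{α} + z_β) / d)².
z_{α} + z_β = 1.960 + 0.674 = 2.634.
n = (2.634 / 0.82)² = 3.212² = 10.32.
Round up.

n = 11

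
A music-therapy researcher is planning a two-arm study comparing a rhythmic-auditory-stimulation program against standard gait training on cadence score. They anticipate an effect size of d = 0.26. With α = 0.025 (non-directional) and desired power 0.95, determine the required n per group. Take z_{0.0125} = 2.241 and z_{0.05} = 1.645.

n = 447 per group

For two independent groups with equal n: n = 2·((z_{α/2} + z_β) / d)².
z_{α/2} + z_β = 2.241 + 1.645 = 3.886.
n = 2 × (3.886 / 0.26)² = 2 × 14.946² = 2 × 223.39 = 446.8.
Round up to the next whole participant.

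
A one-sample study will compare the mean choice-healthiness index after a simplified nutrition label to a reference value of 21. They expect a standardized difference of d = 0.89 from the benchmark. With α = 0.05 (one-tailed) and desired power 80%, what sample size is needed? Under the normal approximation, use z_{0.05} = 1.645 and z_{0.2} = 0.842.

For a one-sample test: n = ((z_{α} + z_β) / d)².
z_{α} + z_β = 1.645 + 0.842 = 2.487.
n = (2.487 / 0.89)² = 2.794² = 7.81.
Round up.

n = 8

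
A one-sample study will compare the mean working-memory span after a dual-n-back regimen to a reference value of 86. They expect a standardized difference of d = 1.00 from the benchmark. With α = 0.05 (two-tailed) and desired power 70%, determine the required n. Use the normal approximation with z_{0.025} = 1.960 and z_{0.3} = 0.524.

For a one-sample test: n = ((z_{α/2} + z_β) / d)².
z_{α/2} + z_β = 1.960 + 0.524 = 2.484.
n = (2.484 / 1.00)² = 2.484² = 6.17.
Round up.

n = 7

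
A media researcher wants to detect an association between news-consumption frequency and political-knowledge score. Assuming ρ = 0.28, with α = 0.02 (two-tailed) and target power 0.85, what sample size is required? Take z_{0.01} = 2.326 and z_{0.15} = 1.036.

n = 140

Fisher's z: C = ½·ln((1+r)/(1−r)) = ½·ln(1.7778) = 0.2877.
n = ((z_{α/2} + z_β)/C)² + 3.
(2.326 + 1.036) / 0.2877 = 3.362 / 0.2877 = 11.686.
n = 11.686² + 3 = 136.56 + 3 = 139.6.
Round up.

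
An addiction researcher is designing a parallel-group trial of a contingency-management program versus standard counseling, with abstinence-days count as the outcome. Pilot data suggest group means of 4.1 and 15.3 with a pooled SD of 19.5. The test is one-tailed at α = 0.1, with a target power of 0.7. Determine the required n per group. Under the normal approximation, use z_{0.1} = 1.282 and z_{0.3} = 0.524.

n = 20 per group

Cohen's d = |M₁ − M₂| / SD_pooled = |4.1 − 15.3| / 19.5 = 11.2 / 19.5 = 0.574.
For two independent groups with equal n: n = 2·((z_{α} + z_β) / d)².
z_{α} + z_β = 1.282 + 0.524 = 1.806.
n = 2 × (1.806 / 0.574)² = 2 × 3.146² = 2 × 9.90 = 19.8.
Round up to the next whole participant.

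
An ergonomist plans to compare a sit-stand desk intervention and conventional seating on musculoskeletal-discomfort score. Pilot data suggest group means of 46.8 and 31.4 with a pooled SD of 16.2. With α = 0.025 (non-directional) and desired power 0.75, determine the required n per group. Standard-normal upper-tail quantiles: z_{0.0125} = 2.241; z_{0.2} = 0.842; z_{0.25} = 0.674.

Cohen's d = |M₁ − M₂| / SD_pooled = |46.8 − 31.4| / 16.2 = 15.4 / 16.2 = 0.951.
For two independent groups with equal n: n = 2·((z_{α/2} + z_β) / d)².
z_{α/2} + z_β = 2.241 + 0.674 = 2.915.
n = 2 × (2.915 / 0.951)² = 2 × 3.065² = 2 × 9.40 = 18.8.
Round up to the next whole participant.

n = 19 per group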